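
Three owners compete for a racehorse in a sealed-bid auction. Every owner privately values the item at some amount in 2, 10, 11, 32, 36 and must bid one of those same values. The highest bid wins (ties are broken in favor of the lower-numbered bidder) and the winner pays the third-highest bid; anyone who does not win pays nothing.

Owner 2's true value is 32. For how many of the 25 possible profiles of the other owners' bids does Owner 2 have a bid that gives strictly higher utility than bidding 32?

Others bid (2, 36): truth gives 0; bid 36 gives 30 > 0. Violating.
Others bid (10, 36): truth gives 0; bid 36 gives 22 > 0. Violating.
Others bid (11, 36): truth gives 0; bid 36 gives 21 > 0. Violating.
Others bid (32, 2): truth gives 0; bid 36 gives 30 > 0. Violating.
Others bid (2, 2): truth gives 30; no alternative beats it.
Others bid (2, 10): truth gives 30; no alternative beats it.
(Checking all 25 profiles: 6 have a profitable deviation, 19 do not.)

6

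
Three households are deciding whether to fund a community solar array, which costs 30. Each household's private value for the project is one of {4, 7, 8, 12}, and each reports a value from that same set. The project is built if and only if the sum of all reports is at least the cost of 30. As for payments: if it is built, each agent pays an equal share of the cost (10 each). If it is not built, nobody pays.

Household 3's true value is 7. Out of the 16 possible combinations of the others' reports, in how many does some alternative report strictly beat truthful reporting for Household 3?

1

Others report (12, 12): truth gives -3; report 4 gives 0 > -3. Violating.
Others report (4, 4): truth gives 0; no alternative beats it.
Others report (4, 7): truth gives 0; no alternative beats it.
(Checking all 16 profiles: 1 has a profitable deviation, 15 do not.)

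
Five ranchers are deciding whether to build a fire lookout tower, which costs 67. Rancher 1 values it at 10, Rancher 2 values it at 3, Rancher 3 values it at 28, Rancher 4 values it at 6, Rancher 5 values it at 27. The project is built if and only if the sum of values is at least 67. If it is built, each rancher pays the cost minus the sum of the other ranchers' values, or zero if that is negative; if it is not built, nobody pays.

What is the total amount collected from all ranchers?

44

Total value 74 ≥ cost 67, so it is built.
Rancher 1: others sum to 64; max(0, 67 - 64) = 3.
Rancher 2: others sum to 71; max(0, 67 - 71) = 0.
Rancher 3: others sum to 46; max(0, 67 - 46) = 21.
Rancher 4: others sum to 68; max(0, 67 - 68) = 0.
Rancher 5: others sum to 47; max(0, 67 - 47) = 20.
Total collected = 3 + 0 + 21 + 0 + 20 = 44.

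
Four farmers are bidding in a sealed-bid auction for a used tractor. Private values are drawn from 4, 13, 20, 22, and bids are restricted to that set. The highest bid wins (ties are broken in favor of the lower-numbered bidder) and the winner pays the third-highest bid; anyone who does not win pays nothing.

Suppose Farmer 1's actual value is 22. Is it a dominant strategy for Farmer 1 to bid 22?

Check each profile of the others' bids and compare truth against every alternative bid.
Others bid (4, 4, 22): truth gives 18, best alternative gives 0.
Others bid (4, 22, 4): truth gives 18, best alternative gives 0.
Others bid (22, 4, 4): truth gives 18, best alternative gives 0.
Others bid (4, 13, 22): truth gives 9, best alternative gives 0.
Others bid (4, 22, 13): truth gives 9, best alternative gives 0.
Others bid (13, 4, 22): truth gives 9, best alternative gives 0.
(Remaining 58 profiles checked similarly; truth is weakly best in each.)
In every case the truthful bid is at least as good as any alternative, so it is a dominant strategy.

Yes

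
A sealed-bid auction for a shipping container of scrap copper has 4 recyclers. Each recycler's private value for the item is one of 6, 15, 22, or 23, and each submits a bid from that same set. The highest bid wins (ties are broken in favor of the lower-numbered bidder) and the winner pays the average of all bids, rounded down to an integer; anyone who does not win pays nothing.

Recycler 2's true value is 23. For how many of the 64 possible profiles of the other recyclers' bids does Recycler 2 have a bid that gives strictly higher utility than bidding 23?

Others bid (6, 6, 6): truth gives 13; bid 15 gives 15 > 13. Violating.
Others bid (6, 6, 15): truth gives 11; bid 15 gives 13 > 11. Violating.
Others bid (6, 15, 6): truth gives 11; bid 15 gives 13 > 11. Violating.
Others bid (6, 15, 15): truth gives 9; bid 15 gives 11 > 9. Violating.
Others bid (6, 6, 22): truth gives 9; no alternative beats it.
Others bid (6, 6, 23): truth gives 9; no alternative beats it.
(Checking all 64 profiles: 5 have a profitable deviation, 59 do not.)

5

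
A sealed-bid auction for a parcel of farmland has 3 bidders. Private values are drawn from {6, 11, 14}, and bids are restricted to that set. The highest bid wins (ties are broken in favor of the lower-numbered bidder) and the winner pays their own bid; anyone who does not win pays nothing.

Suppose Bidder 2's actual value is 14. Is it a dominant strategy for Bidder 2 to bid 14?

Consider the case where Bidder 1 bids 6 and Bidder 3 bids 6.
Truthful bid 14: wins, pays 14, utility 14 - 14 = 0.
Bid 11 instead: wins, pays 11, utility 14 - 11 = 3.
Since 3 > 0, bidding 11 is strictly better here, so truthful bidding is not dominant.

No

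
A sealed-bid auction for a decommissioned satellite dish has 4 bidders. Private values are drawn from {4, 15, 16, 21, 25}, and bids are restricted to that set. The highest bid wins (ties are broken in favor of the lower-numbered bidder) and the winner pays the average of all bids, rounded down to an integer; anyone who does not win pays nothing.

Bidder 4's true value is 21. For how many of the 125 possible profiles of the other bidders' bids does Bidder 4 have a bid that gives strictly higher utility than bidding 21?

44

Others bid (4, 4, 4): truth gives 13; bid 15 gives 15 > 13. Violating.
Others bid (4, 4, 15): truth gives 10; bid 16 gives 12 > 10. Violating.
Others bid (4, 4, 21): truth gives 0; bid 25 gives 8 > 0. Violating.
Others bid (4, 15, 4): truth gives 10; bid 16 gives 12 > 10. Violating.
Others bid (4, 4, 16): truth gives 10; no alternative beats it.
Others bid (4, 4, 25): truth gives 0; no alternative beats it.
(Checking all 125 profiles: 44 have a profitable deviation, 81 do not.)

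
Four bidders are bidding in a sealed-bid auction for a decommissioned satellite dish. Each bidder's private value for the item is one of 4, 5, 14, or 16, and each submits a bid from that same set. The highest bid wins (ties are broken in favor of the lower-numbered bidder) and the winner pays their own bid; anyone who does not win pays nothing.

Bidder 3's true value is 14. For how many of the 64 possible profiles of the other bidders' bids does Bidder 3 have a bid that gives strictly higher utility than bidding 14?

2

Others bid (4, 4, 4): truth gives 0; bid 5 gives 9 > 0. Violating.
Others bid (4, 4, 5): truth gives 0; bid 5 gives 9 > 0. Violating.
Others bid (4, 4, 14): truth gives 0; no alternative beats it.
Others bid (4, 4, 16): truth gives 0; no alternative beats it.
(Checking all 64 profiles: 2 have a profitable deviation, 62 do not.)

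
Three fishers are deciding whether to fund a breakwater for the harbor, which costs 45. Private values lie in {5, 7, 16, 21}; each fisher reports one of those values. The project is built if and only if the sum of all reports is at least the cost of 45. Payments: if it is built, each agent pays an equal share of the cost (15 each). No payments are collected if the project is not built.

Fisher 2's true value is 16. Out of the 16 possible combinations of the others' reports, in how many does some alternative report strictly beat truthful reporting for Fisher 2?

Others report (5, 21): truth gives 0; report 21 gives 1 > 0. Violating.
Others report (7, 21): truth gives 0; report 21 gives 1 > 0. Violating.
Others report (21, 5): truth gives 0; report 21 gives 1 > 0. Violating.
Others report (21, 7): truth gives 0; report 21 gives 1 > 0. Violating.
Others report (5, 5): truth gives 0; no alternative beats it.
Others report (5, 7): truth gives 0; no alternative beats it.
(Checking all 16 profiles: 4 have a profitable deviation, 12 do not.)

4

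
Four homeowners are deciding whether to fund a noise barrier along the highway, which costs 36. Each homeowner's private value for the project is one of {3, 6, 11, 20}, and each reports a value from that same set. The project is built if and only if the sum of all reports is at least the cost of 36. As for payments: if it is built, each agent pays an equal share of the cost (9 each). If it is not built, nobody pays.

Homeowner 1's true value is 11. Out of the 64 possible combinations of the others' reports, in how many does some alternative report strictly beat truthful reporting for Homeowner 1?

13

Others report (3, 3, 11): truth gives 0; report 20 gives 2 > 0. Violating.
Others report (3, 6, 11): truth gives 0; report 20 gives 2 > 0. Violating.
Others report (3, 11, 3): truth gives 0; report 20 gives 2 > 0. Violating.
Others report (3, 11, 6): truth gives 0; report 20 gives 2 > 0. Violating.
Others report (3, 3, 3): truth gives 0; no alternative beats it.
Others report (3, 3, 6): truth gives 0; no alternative beats it.
(Checking all 64 profiles: 13 have a profitable deviation, 51 do not.)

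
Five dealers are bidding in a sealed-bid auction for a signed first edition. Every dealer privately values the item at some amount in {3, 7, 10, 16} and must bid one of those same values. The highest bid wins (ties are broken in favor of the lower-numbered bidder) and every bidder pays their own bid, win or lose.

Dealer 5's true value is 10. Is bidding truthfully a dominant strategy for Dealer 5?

Consider the case where Dealer 1 bids 3, Dealer 2 bids 3, Dealer 3 bids 3 and Dealer 4 bids 3.
Truthful bid 10: wins, pays 10, utility 10 - 10 = 0.
Bid 7 instead: wins, pays 7, utility 10 - 7 = 3.
Since 3 > 0, bidding 7 is strictly better here, so truthful bidding is not dominant.

No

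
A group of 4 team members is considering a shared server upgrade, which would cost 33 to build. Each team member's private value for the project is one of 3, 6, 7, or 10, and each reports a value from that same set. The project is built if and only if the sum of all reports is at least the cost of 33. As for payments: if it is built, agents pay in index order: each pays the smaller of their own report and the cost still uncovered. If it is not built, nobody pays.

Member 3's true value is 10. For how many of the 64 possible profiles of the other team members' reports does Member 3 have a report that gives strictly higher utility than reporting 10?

7

Others report (6, 10, 10): truth gives 0; report 7 gives 3 > 0. Violating.
Others report (7, 10, 10): truth gives 0; report 6 gives 4 > 0. Violating.
Others report (10, 6, 10): truth gives 0; report 7 gives 3 > 0. Violating.
Others report (10, 7, 10): truth gives 0; report 6 gives 4 > 0. Violating.
Others report (3, 3, 3): truth gives 0; no alternative beats it.
Others report (3, 3, 6): truth gives 0; no alternative beats it.
(Checking all 64 profiles: 7 have a profitable deviation, 57 do not.)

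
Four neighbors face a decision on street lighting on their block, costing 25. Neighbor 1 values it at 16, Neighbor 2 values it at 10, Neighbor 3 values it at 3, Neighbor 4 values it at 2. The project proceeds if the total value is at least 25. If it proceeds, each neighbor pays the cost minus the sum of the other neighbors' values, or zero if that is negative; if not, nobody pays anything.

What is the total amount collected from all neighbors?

Total value 31 ≥ cost 25, so it is built.
Neighbor 1: others sum to 15; max(0, 25 - 15) = 10.
Neighbor 2: others sum to 21; max(0, 25 - 21) = 4.
Neighbor 3: others sum to 28; max(0, 25 - 28) = 0.
Neighbor 4: others sum to 29; max(0, 25 - 29) = 0.
Total collected = 10 + 4 + 0 + 0 = 14.

14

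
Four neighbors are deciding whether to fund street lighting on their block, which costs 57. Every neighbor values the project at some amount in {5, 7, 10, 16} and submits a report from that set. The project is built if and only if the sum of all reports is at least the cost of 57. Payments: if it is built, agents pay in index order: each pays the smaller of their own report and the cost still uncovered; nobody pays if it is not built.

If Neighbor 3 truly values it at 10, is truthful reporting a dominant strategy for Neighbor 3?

Yes

Check each profile of the others' reports and compare truth against every alternative report.
Others report (5, 5, 5): truth gives 0, best alternative gives 0.
Others report (5, 5, 7): truth gives 0, best alternative gives 0.
Others report (5, 5, 10): truth gives 0, best alternative gives 0.
Others report (5, 5, 16): truth gives 0, best alternative gives 0.
Others report (5, 7, 5): truth gives 0, best alternative gives 0.
Others report (5, 7, 7): truth gives 0, best alternative gives 0.
(Remaining 58 profiles checked similarly; truth is weakly best in each.)
In every case the truthful report is at least as good as any alternative, so it is a dominant strategy.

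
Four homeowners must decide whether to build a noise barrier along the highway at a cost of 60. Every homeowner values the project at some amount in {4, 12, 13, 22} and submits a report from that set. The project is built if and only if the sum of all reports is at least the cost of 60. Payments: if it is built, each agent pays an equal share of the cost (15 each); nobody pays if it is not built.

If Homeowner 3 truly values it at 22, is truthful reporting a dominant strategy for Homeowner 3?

Yes

Check each profile of the others' reports and compare truth against every alternative report.
Others report (4, 12, 22): truth gives 7, best alternative gives 0.
Others report (4, 13, 22): truth gives 7, best alternative gives 0.
Others report (4, 22, 12): truth gives 7, best alternative gives 0.
Others report (4, 22, 13): truth gives 7, best alternative gives 0.
Others report (12, 4, 22): truth gives 7, best alternative gives 0.
Others report (12, 12, 22): truth gives 7, best alternative gives 0.
(Remaining 58 profiles checked similarly; truth is weakly best in each.)
In every case the truthful report is at least as good as any alternative, so it is a dominant strategy.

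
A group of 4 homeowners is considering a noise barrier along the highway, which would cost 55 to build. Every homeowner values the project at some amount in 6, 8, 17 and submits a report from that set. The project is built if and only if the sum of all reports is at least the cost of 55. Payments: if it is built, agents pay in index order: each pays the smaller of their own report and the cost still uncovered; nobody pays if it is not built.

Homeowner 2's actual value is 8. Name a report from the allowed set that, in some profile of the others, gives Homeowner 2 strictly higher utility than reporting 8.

6

Suppose Homeowner 1 reports 17, Homeowner 3 reports 17 and Homeowner 4 reports 17.
Report 8: project built, pays 8, utility 8 - 8 = 0.
Report 6: project built, pays 6, utility 8 - 6 = 2.
So reporting 6 beats truth here (2 > 0).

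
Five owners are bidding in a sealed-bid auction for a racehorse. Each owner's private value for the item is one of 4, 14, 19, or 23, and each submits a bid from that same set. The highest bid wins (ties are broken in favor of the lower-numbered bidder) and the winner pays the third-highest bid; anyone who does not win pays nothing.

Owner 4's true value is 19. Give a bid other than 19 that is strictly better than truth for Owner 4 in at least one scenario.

23

Suppose Owner 1 bids 4, Owner 2 bids 4, Owner 3 bids 4 and Owner 5 bids 23.
Bid 19: loses, pays 0, utility 0.
Bid 23: wins, pays 4, utility 19 - 4 = 15.
So bidding 23 beats truth here (15 > 0).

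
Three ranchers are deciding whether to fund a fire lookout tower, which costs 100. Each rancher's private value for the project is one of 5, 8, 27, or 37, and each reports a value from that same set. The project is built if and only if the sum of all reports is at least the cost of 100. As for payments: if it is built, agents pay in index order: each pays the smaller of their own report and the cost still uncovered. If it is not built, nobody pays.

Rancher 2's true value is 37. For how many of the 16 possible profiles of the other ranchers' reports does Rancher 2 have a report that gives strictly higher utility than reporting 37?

Others report (37, 37): truth gives 0; report 27 gives 10 > 0. Violating.
Others report (5, 5): truth gives 0; no alternative beats it.
Others report (5, 8): truth gives 0; no alternative beats it.
(Checking all 16 profiles: 1 has a profitable deviation, 15 do not.)

1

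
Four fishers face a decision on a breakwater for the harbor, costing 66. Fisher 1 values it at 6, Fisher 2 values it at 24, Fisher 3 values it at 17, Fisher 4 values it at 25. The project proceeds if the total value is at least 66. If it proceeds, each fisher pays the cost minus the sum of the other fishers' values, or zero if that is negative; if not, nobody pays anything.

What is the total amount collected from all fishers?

Total value 72 ≥ cost 66, so it is built.
Fisher 1: others sum to 66; max(0, 66 - 66) = 0.
Fisher 2: others sum to 48; max(0, 66 - 48) = 18.
Fisher 3: others sum to 55; max(0, 66 - 55) = 11.
Fisher 4: others sum to 47; max(0, 66 - 47) = 19.
Total collected = 0 + 18 + 11 + 19 = 48.

48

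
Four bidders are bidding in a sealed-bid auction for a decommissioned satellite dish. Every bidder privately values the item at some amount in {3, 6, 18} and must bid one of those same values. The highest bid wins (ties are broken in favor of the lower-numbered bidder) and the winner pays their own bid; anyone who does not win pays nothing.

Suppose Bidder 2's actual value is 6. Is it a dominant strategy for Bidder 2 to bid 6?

Yes

Check each profile of the others' bids and compare truth against every alternative bid.
Others bid (3, 3, 3): truth gives 0, best alternative gives 0.
Others bid (3, 3, 6): truth gives 0, best alternative gives 0.
Others bid (3, 3, 18): truth gives 0, best alternative gives 0.
Others bid (3, 6, 3): truth gives 0, best alternative gives 0.
Others bid (3, 6, 6): truth gives 0, best alternative gives 0.
Others bid (3, 6, 18): truth gives 0, best alternative gives 0.
(Remaining 21 profiles checked similarly; truth is weakly best in each.)
In every case the truthful bid is at least as good as any alternative, so it is a dominant strategy.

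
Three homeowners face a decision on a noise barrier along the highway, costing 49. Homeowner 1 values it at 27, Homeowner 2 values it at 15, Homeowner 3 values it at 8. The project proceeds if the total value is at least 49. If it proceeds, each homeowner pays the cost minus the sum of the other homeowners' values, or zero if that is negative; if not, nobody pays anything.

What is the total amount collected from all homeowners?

Total value 50 ≥ cost 49, so it is built.
Homeowner 1: others sum to 23; max(0, 49 - 23) = 26.
Homeowner 2: others sum to 35; max(0, 49 - 35) = 14.
Homeowner 3: others sum to 42; max(0, 49 - 42) = 7.
Total collected = 26 + 14 + 7 = 47.

47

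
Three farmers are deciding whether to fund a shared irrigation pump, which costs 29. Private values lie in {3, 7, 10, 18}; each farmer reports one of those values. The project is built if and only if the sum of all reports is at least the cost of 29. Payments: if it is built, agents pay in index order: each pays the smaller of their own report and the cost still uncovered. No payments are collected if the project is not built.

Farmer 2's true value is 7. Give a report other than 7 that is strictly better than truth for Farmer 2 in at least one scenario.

Suppose Farmer 1 reports 10 and Farmer 3 reports 18.
Report 7: project built, pays 7, utility 7 - 7 = 0.
Report 3: project built, pays 3, utility 7 - 3 = 4.
So reporting 3 beats truth here (4 > 0).

3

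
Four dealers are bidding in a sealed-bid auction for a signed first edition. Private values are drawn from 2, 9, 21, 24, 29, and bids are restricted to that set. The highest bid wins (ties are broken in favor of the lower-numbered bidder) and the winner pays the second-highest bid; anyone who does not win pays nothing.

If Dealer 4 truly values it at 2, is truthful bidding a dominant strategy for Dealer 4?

Yes

Check each profile of the others' bids and compare truth against every alternative bid.
Others bid (2, 2, 2): truth gives 0, best alternative gives 0.
Others bid (2, 2, 9): truth gives 0, best alternative gives 0.
Others bid (2, 2, 21): truth gives 0, best alternative gives 0.
Others bid (2, 2, 24): truth gives 0, best alternative gives 0.
Others bid (2, 2, 29): truth gives 0, best alternative gives 0.
Others bid (2, 9, 2): truth gives 0, best alternative gives 0.
(Remaining 119 profiles checked similarly; truth is weakly best in each.)
In every case the truthful bid is at least as good as any alternative, so it is a dominant strategy.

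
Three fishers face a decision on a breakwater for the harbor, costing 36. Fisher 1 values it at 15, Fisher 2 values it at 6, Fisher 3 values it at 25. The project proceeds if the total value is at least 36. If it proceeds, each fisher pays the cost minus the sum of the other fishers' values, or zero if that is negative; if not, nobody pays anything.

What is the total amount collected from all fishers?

20

Total value 46 ≥ cost 36, so it is built.
Fisher 1: others sum to 31; max(0, 36 - 31) = 5.
Fisher 2: others sum to 40; max(0, 36 - 40) = 0.
Fisher 3: others sum to 21; max(0, 36 - 21) = 15.
Total collected = 5 + 0 + 15 = 20.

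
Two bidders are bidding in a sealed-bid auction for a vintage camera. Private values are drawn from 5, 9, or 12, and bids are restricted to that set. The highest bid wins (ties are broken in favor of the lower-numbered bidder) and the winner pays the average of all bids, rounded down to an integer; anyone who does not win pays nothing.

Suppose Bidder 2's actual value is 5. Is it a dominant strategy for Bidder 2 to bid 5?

Yes

Check each profile of the others' bids and compare truth against every alternative bid.
Others bid (5): truth gives 0, best alternative gives -2.
Others bid (9): truth gives 0, best alternative gives 0.
Others bid (12): truth gives 0, best alternative gives 0.
In every case the truthful bid is at least as good as any alternative, so it is a dominant strategy.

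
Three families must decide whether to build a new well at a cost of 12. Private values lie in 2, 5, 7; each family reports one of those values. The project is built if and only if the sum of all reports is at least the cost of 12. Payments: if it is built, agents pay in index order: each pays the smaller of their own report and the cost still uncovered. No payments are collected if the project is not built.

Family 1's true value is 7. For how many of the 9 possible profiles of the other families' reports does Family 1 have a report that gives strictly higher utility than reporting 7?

8

Others report (2, 5): truth gives 0; report 5 gives 2 > 0. Violating.
Others report (2, 7): truth gives 0; report 5 gives 2 > 0. Violating.
Others report (5, 2): truth gives 0; report 5 gives 2 > 0. Violating.
Others report (5, 5): truth gives 0; report 2 gives 5 > 0. Violating.
Others report (2, 2): truth gives 0; no alternative beats it.
(Checking all 9 profiles: 8 have a profitable deviation, 1 does not.)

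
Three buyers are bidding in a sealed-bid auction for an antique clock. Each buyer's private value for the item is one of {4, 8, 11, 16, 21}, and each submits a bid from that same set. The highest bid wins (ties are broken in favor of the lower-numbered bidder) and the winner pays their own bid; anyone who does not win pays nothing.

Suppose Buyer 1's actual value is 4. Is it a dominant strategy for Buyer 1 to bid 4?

Check each profile of the others' bids and compare truth against every alternative bid.
Others bid (4, 4): truth gives 0, best alternative gives -4.
Others bid (4, 8): truth gives 0, best alternative gives -4.
Others bid (8, 4): truth gives 0, best alternative gives -4.
Others bid (8, 8): truth gives 0, best alternative gives -4.
Others bid (4, 11): truth gives 0, best alternative gives 0.
Others bid (4, 16): truth gives 0, best alternative gives 0.
(Remaining 19 profiles checked similarly; truth is weakly best in each.)
In every case the truthful bid is at least as good as any alternative, so it is a dominant strategy.

Yes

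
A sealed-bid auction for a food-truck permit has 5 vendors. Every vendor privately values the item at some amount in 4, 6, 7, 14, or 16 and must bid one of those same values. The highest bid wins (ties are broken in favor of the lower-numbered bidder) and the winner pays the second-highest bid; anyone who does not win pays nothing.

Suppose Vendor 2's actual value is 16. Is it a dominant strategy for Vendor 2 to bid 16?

Check each profile of the others' bids and compare truth against every alternative bid.
Others bid (14, 4, 4, 4): truth gives 2, best alternative gives 0.
Others bid (14, 4, 4, 6): truth gives 2, best alternative gives 0.
Others bid (14, 4, 4, 7): truth gives 2, best alternative gives 0.
Others bid (14, 4, 4, 14): truth gives 2, best alternative gives 0.
Others bid (14, 4, 6, 4): truth gives 2, best alternative gives 0.
Others bid (14, 4, 6, 6): truth gives 2, best alternative gives 0.
(Remaining 619 profiles checked similarly; truth is weakly best in each.)
In every case the truthful bid is at least as good as any alternative, so it is a dominant strategy.

Yes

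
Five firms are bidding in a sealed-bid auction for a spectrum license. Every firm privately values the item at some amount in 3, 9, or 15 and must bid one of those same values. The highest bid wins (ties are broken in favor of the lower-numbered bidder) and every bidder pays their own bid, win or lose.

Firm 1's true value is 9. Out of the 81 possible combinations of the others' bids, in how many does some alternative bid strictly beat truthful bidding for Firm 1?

Others bid (3, 3, 3, 3): truth gives 0; bid 3 gives 6 > 0. Violating.
Others bid (3, 3, 3, 15): truth gives -9; bid 3 gives -3 > -9. Violating.
Others bid (3, 3, 9, 15): truth gives -9; bid 3 gives -3 > -9. Violating.
Others bid (3, 3, 15, 3): truth gives -9; bid 3 gives -3 > -9. Violating.
Others bid (3, 3, 3, 9): truth gives 0; no alternative beats it.
Others bid (3, 3, 9, 3): truth gives 0; no alternative beats it.
(Checking all 81 profiles: 66 have a profitable deviation, 15 do not.)

66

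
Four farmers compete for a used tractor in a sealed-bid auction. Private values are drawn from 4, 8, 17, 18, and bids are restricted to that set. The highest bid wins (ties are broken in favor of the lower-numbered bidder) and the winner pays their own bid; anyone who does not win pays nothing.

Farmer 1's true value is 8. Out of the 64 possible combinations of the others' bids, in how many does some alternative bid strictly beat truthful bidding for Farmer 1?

1

Others bid (4, 4, 4): truth gives 0; bid 4 gives 4 > 0. Violating.
Others bid (4, 4, 8): truth gives 0; no alternative beats it.
Others bid (4, 4, 17): truth gives 0; no alternative beats it.
(Checking all 64 profiles: 1 has a profitable deviation, 63 do not.)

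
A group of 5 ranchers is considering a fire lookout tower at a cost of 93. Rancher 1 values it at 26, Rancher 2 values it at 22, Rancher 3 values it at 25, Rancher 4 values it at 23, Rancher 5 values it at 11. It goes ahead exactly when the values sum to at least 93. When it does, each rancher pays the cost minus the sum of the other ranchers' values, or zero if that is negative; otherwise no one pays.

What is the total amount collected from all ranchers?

Total value 107 ≥ cost 93, so it is built.
Rancher 1: others sum to 81; max(0, 93 - 81) = 12.
Rancher 2: others sum to 85; max(0, 93 - 85) = 8.
Rancher 3: others sum to 82; max(0, 93 - 82) = 11.
Rancher 4: others sum to 84; max(0, 93 - 84) = 9.
Rancher 5: others sum to 96; max(0, 93 - 96) = 0.
Total collected = 12 + 8 + 11 + 9 + 0 = 40.

40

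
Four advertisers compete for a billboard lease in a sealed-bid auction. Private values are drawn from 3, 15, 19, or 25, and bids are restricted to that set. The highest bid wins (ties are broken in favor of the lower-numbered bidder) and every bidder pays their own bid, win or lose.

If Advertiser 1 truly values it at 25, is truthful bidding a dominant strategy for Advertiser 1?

Consider the case where Advertiser 2 bids 3, Advertiser 3 bids 3 and Advertiser 4 bids 3.
Truthful bid 25: wins, pays 25, utility 25 - 25 = 0.
Bid 3 instead: wins, pays 3, utility 25 - 3 = 22.
Since 22 > 0, bidding 3 is strictly better here, so truthful bidding is not dominant.

No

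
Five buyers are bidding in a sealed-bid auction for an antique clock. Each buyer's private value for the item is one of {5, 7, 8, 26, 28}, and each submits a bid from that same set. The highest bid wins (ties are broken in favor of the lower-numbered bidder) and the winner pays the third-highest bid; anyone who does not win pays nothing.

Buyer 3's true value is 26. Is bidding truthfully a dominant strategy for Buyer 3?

Consider the case where Buyer 1 bids 5, Buyer 2 bids 5, Buyer 4 bids 5 and Buyer 5 bids 28.
Truthful bid 26: loses, pays 0, utility 0.
Bid 28 instead: wins, pays 5, utility 26 - 5 = 21.
Since 21 > 0, bidding 28 is strictly better here, so truthful bidding is not dominant.

No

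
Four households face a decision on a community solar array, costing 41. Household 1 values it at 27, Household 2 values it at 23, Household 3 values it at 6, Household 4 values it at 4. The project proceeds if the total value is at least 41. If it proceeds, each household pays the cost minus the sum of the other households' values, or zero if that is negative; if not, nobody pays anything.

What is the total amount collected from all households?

12

Total value 60 ≥ cost 41, so it is built.
Household 1: others sum to 33; max(0, 41 - 33) = 8.
Household 2: others sum to 37; max(0, 41 - 37) = 4.
Household 3: others sum to 54; max(0, 41 - 54) = 0.
Household 4: others sum to 56; max(0, 41 - 56) = 0.
Total collected = 8 + 4 + 0 + 0 = 12.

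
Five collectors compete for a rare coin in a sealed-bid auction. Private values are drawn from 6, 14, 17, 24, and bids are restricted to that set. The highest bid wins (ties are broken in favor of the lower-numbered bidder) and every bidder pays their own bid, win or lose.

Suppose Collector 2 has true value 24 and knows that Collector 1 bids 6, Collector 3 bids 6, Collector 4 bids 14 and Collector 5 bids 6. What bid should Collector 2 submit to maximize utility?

14

Bid 6: loses but pays 6, utility -6.
Bid 14: wins, pays 14, utility 24 - 14 = 10.
Bid 17: wins, pays 17, utility 24 - 17 = 7.
Bid 24: wins, pays 24, utility 24 - 24 = 0.
The best choice is 14 with utility 10.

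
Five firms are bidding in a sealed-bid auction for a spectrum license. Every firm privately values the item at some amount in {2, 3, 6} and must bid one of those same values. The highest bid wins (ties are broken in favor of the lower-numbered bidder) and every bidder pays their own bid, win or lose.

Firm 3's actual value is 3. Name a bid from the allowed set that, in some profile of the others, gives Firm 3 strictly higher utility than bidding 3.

Suppose Firm 1 bids 2, Firm 2 bids 2, Firm 4 bids 2 and Firm 5 bids 6.
Bid 3: loses but pays 3, utility -3.
Bid 2: loses but pays 2, utility -2.
So bidding 2 beats truth here (-2 > -3).

2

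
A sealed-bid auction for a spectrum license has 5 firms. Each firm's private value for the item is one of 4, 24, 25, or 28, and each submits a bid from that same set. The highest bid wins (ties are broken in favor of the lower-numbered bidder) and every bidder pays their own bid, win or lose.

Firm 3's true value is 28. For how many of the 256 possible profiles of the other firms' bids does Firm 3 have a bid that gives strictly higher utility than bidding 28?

148

Others bid (4, 4, 4, 4): truth gives 0; bid 24 gives 4 > 0. Violating.
Others bid (4, 4, 4, 24): truth gives 0; bid 24 gives 4 > 0. Violating.
Others bid (4, 4, 4, 25): truth gives 0; bid 25 gives 3 > 0. Violating.
Others bid (4, 4, 24, 4): truth gives 0; bid 24 gives 4 > 0. Violating.
Others bid (4, 4, 4, 28): truth gives 0; no alternative beats it.
Others bid (4, 4, 24, 28): truth gives 0; no alternative beats it.
(Checking all 256 profiles: 148 have a profitable deviation, 108 do not.)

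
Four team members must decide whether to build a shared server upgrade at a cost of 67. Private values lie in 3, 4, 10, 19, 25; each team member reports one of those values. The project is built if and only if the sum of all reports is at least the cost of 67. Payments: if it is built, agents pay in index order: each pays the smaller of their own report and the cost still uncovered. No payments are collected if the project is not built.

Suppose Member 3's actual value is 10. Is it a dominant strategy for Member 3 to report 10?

No

Consider the case where Member 1 reports 19, Member 2 reports 19 and Member 4 reports 25.
Truthful report 10: project built, pays 10, utility 10 - 10 = 0.
Report 4 instead: project built, pays 4, utility 10 - 4 = 6.
Since 6 > 0, reporting 4 is strictly better here, so truthful reporting is not dominant.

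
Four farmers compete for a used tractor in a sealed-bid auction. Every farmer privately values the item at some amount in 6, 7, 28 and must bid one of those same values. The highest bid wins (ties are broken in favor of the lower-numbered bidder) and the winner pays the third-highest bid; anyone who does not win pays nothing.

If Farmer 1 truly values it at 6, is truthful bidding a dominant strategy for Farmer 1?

Yes

Check each profile of the others' bids and compare truth against every alternative bid.
Others bid (6, 7, 7): truth gives 0, best alternative gives -1.
Others bid (7, 6, 7): truth gives 0, best alternative gives -1.
Others bid (7, 7, 6): truth gives 0, best alternative gives -1.
Others bid (7, 7, 7): truth gives 0, best alternative gives -1.
Others bid (6, 6, 6): truth gives 0, best alternative gives 0.
Others bid (6, 6, 7): truth gives 0, best alternative gives 0.
(Remaining 21 profiles checked similarly; truth is weakly best in each.)
In every case the truthful bid is at least as good as any alternative, so it is a dominant strategy.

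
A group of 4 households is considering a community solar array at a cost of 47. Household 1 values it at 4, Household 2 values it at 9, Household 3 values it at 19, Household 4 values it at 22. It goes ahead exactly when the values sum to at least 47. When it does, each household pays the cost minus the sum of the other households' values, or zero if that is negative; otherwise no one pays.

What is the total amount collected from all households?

29

Total value 54 ≥ cost 47, so it is built.
Household 1: others sum to 50; max(0, 47 - 50) = 0.
Household 2: others sum to 45; max(0, 47 - 45) = 2.
Household 3: others sum to 35; max(0, 47 - 35) = 12.
Household 4: others sum to 32; max(0, 47 - 32) = 15.
Total collected = 0 + 2 + 12 + 15 = 29.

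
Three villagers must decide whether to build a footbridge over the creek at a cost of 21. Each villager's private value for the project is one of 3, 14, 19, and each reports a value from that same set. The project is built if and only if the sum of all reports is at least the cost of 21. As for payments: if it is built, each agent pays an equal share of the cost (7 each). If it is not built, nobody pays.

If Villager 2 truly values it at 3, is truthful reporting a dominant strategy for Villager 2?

Yes

Check each profile of the others' reports and compare truth against every alternative report.
Others report (3, 14): truth gives 0, best alternative gives -4.
Others report (14, 3): truth gives 0, best alternative gives -4.
Others report (3, 19): truth gives -4, best alternative gives -4.
Others report (14, 14): truth gives -4, best alternative gives -4.
Others report (14, 19): truth gives -4, best alternative gives -4.
Others report (19, 3): truth gives -4, best alternative gives -4.
(Remaining 3 profiles checked similarly; truth is weakly best in each.)
In every case the truthful report is at least as good as any alternative, so it is a dominant strategy.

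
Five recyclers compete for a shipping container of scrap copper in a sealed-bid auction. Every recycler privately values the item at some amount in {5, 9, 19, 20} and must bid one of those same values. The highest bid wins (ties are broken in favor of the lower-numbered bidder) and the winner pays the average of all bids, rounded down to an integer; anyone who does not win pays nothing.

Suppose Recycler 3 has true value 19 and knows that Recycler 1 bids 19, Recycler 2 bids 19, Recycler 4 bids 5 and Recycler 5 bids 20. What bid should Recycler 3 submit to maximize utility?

Bid 5: loses, pays 0, utility 0.
Bid 9: loses, pays 0, utility 0.
Bid 19: loses, pays 0, utility 0.
Bid 20: wins, pays 16, utility 19 - 16 = 3.
The best choice is 20 with utility 3.

20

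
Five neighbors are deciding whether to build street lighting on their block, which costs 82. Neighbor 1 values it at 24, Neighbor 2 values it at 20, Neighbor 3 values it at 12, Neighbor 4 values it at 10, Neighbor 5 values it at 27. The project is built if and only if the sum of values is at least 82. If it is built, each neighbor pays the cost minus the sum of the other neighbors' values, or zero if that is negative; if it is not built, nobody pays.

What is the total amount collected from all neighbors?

39

Total value 93 ≥ cost 82, so it is built.
Neighbor 1: others sum to 69; max(0, 82 - 69) = 13.
Neighbor 2: others sum to 73; max(0, 82 - 73) = 9.
Neighbor 3: others sum to 81; max(0, 82 - 81) = 1.
Neighbor 4: others sum to 83; max(0, 82 - 83) = 0.
Neighbor 5: others sum to 66; max(0, 82 - 66) = 16.
Total collected = 13 + 9 + 1 + 0 + 16 = 39.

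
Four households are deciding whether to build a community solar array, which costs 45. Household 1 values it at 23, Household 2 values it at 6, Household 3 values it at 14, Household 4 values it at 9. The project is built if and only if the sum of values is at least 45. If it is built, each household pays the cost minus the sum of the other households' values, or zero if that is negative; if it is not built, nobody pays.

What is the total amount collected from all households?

Total value 52 ≥ cost 45, so it is built.
Household 1: others sum to 29; max(0, 45 - 29) = 16.
Household 2: others sum to 46; max(0, 45 - 46) = 0.
Household 3: others sum to 38; max(0, 45 - 38) = 7.
Household 4: others sum to 43; max(0, 45 - 43) = 2.
Total collected = 16 + 0 + 7 + 2 = 25.

25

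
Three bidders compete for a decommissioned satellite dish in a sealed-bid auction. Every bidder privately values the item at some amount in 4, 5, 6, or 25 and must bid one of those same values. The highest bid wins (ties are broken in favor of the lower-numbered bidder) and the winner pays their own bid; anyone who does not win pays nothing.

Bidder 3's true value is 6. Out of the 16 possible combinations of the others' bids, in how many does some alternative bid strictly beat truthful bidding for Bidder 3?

Others bid (4, 4): truth gives 0; bid 5 gives 1 > 0. Violating.
Others bid (4, 5): truth gives 0; no alternative beats it.
Others bid (4, 6): truth gives 0; no alternative beats it.
(Checking all 16 profiles: 1 has a profitable deviation, 15 do not.)

1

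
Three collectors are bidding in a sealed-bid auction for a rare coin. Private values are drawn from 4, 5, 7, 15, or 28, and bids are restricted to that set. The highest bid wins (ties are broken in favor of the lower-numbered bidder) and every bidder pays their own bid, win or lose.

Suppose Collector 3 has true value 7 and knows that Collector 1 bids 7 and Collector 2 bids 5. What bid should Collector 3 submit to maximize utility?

Bid 4: loses but pays 4, utility -4.
Bid 5: loses but pays 5, utility -5.
Bid 7: loses but pays 7, utility -7.
Bid 15: wins, pays 15, utility 7 - 15 = -8.
Bid 28: wins, pays 28, utility 7 - 28 = -21.
The best choice is 4 with utility -4.

4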